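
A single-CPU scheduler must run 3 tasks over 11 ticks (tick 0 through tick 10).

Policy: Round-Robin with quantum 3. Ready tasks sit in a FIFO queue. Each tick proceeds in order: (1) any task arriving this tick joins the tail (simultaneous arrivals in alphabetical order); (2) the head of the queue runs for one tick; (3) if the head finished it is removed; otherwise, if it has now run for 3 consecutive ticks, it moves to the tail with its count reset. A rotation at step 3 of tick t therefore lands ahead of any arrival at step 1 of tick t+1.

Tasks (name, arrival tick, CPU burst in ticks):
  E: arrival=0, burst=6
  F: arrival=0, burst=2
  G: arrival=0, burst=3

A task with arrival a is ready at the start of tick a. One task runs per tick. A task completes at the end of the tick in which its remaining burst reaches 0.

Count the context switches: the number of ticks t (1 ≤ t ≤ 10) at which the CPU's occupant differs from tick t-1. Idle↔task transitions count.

t=0: queue=[E,F,G] q_used=0 → run E
t=1: queue=[E,F,G] q_used=1 → run E
t=2: queue=[E,F,G] q_used=2 → run E
t=3: queue=[F,G,E] q_used=0 → run F
t=4: queue=[F,G,E] q_used=1 → run F
t=5: queue=[G,E] q_used=0 → run G
t=6: queue=[G,E] q_used=1 → run G
t=7: queue=[G,E] q_used=2 → run G
t=8: queue=[E] q_used=0 → run E
t=9: queue=[E] q_used=1 → run E
t=10: queue=[E] q_used=2 → run E

context switches = 3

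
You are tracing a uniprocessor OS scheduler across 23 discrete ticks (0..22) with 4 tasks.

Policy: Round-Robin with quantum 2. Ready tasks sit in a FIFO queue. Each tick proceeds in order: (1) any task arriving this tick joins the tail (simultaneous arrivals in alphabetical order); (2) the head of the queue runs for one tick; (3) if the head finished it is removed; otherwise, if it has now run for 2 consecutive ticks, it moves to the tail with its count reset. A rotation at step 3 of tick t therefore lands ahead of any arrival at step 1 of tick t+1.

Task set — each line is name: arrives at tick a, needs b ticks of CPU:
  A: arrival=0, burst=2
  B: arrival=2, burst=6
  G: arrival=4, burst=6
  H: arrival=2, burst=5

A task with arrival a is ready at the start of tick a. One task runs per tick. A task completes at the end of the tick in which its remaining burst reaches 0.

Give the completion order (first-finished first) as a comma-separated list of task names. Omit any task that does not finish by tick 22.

t=0: queue=[A] q_used=0 → run A
t=1: queue=[A] q_used=1 → run A
t=2: queue=[B,H] q_used=0 → run B
t=3: queue=[B,H] q_used=1 → run B
t=4: queue=[H,B,G] q_used=0 → run H
t=5: queue=[H,B,G] q_used=1 → run H
t=6: queue=[B,G,H] q_used=0 → run B
t=7: queue=[B,G,H] q_used=1 → run B
t=8: queue=[G,H,B] q_used=0 → run G
t=9: queue=[G,H,B] q_used=1 → run G
t=10: queue=[H,B,G] q_used=0 → run H
t=11: queue=[H,B,G] q_used=1 → run H
t=12: queue=[B,G,H] q_used=0 → run B
t=13: queue=[B,G,H] q_used=1 → run B
t=14: queue=[G,H] q_used=0 → run G
t=15: queue=[G,H] q_used=1 → run G
t=16: queue=[H,G] q_used=0 → run H
t=17: queue=[G] q_used=0 → run G
t=18: queue=[G] q_used=1 → run G
t=19: (idle)
t=20: (idle)
t=21: (idle)
t=22: (idle)

completion order = A, B, H, G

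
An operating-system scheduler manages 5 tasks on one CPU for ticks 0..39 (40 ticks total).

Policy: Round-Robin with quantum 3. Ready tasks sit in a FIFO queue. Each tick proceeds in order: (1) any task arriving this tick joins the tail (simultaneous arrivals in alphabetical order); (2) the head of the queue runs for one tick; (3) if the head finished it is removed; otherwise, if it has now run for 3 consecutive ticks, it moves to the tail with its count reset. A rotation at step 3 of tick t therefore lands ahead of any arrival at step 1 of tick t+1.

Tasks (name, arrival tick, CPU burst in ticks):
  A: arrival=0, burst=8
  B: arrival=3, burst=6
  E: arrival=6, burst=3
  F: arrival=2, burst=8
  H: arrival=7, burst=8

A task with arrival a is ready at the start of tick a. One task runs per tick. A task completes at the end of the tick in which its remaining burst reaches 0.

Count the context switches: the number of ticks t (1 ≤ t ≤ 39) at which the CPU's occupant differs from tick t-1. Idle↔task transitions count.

t=0: queue=[A] q_used=0 → run A
t=1: queue=[A] q_used=1 → run A
t=2: queue=[A,F] q_used=2 → run A
t=3: queue=[F,A,B] q_used=0 → run F
t=4: queue=[F,A,B] q_used=1 → run F
t=5: queue=[F,A,B] q_used=2 → run F
t=6: queue=[A,B,F,E] q_used=0 → run A
t=7: queue=[A,B,F,E,H] q_used=1 → run A
t=8: queue=[A,B,F,E,H] q_used=2 → run A
t=9: queue=[B,F,E,H,A] q_used=0 → run B
t=10: queue=[B,F,E,H,A] q_used=1 → run B
t=11: queue=[B,F,E,H,A] q_used=2 → run B
t=12: queue=[F,E,H,A,B] q_used=0 → run F
t=13: queue=[F,E,H,A,B] q_used=1 → run F
t=14: queue=[F,E,H,A,B] q_used=2 → run F
t=15: queue=[E,H,A,B,F] q_used=0 → run E
t=16: queue=[E,H,A,B,F] q_used=1 → run E
t=17: queue=[E,H,A,B,F] q_used=2 → run E
t=18: queue=[H,A,B,F] q_used=0 → run H
t=19: queue=[H,A,B,F] q_used=1 → run H
t=20: queue=[H,A,B,F] q_used=2 → run H
t=21: queue=[A,B,F,H] q_used=0 → run A
t=22: queue=[A,B,F,H] q_used=1 → run A
t=23: queue=[B,F,H] q_used=0 → run B
t=24: queue=[B,F,H] q_used=1 → run B
t=25: queue=[B,F,H] q_used=2 → run B
t=26: queue=[F,H] q_used=0 → run F
t=27: queue=[F,H] q_used=1 → run F
t=28: queue=[H] q_used=0 → run H
t=29: queue=[H] q_used=1 → run H
t=30: queue=[H] q_used=2 → run H
t=31: queue=[H] q_used=0 → run H
t=32: queue=[H] q_used=1 → run H
t=33: (idle)
t=34: (idle)
t=35: (idle)
t=36: (idle)
t=37: (idle)
t=38: (idle)
t=39: (idle)

context switches = 11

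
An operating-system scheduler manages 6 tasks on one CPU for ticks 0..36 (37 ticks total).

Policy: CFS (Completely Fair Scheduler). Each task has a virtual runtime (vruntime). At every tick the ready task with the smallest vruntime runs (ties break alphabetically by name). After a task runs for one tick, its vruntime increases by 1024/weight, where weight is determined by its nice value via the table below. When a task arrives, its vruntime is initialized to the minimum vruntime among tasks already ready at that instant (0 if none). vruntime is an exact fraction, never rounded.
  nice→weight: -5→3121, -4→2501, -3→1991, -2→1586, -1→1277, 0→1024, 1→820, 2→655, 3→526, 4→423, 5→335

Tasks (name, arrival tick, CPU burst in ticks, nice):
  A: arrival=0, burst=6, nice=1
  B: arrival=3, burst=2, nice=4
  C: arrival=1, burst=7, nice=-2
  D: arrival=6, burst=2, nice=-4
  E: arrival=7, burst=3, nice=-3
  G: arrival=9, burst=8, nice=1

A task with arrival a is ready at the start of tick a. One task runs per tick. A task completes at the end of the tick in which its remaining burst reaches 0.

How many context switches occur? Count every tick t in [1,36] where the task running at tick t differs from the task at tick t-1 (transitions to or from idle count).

context switches = 23

t=0: vr[A=0] → run A
t=1: vr[A=256/205 C=256/205] → run A
t=2: vr[A=512/205 C=256/205] → run C
t=3: vr[A=512/205 B=307968/162565 C=307968/162565] → run B
t=4: vr[A=512/205 B=296737024/68764995 C=307968/162565] → run C
t=5: vr[A=512/205 B=296737024/68764995 C=412928/162565] → run A
t=6: vr[A=768/205 B=296737024/68764995 C=412928/162565 D=412928/162565] → run C
t=7: vr[A=768/205 B=296737024/68764995 C=517888/162565 D=412928/162565 E=412928/162565] → run D
t=8: vr[A=768/205 B=296737024/68764995 C=517888/162565 D=479488/162565 E=412928/162565] → run E
t=9: vr[A=768/205 B=296737024/68764995 C=517888/162565 D=479488/162565 E=988606208/323666915 G=479488/162565] → run D
t=10: vr[A=768/205 B=296737024/68764995 C=517888/162565 E=988606208/323666915 G=479488/162565] → run G
t=11: vr[A=768/205 B=296737024/68764995 C=517888/162565 E=988606208/323666915 G=682496/162565] → run E
t=12: vr[A=768/205 B=296737024/68764995 C=517888/162565 E=1155072768/323666915 G=682496/162565] → run C
t=13: vr[A=768/205 B=296737024/68764995 C=622848/162565 E=1155072768/323666915 G=682496/162565] → run E
t=14: vr[A=768/205 B=296737024/68764995 C=622848/162565 G=682496/162565] → run A
t=15: vr[A=1024/205 B=296737024/68764995 C=622848/162565 G=682496/162565] → run C
t=16: vr[A=1024/205 B=296737024/68764995 C=727808/162565 G=682496/162565] → run G
t=17: vr[A=1024/205 B=296737024/68764995 C=727808/162565 G=885504/162565] → run B
t=18: vr[A=1024/205 C=727808/162565 G=885504/162565] → run C
t=19: vr[A=1024/205 C=832768/162565 G=885504/162565] → run A
t=20: vr[A=256/41 C=832768/162565 G=885504/162565] → run C
t=21: vr[A=256/41 G=885504/162565] → run G
t=22: vr[A=256/41 G=1088512/162565] → run A
t=23: vr[G=1088512/162565] → run G
t=24: vr[G=258304/32513] → run G
t=25: vr[G=1494528/162565] → run G
t=26: vr[G=1697536/162565] → run G
t=27: vr[G=1900544/162565] → run G
t=28: (idle)
t=29: (idle)
t=30: (idle)
t=31: (idle)
t=32: (idle)
t=33: (idle)
t=34: (idle)
t=35: (idle)
t=36: (idle)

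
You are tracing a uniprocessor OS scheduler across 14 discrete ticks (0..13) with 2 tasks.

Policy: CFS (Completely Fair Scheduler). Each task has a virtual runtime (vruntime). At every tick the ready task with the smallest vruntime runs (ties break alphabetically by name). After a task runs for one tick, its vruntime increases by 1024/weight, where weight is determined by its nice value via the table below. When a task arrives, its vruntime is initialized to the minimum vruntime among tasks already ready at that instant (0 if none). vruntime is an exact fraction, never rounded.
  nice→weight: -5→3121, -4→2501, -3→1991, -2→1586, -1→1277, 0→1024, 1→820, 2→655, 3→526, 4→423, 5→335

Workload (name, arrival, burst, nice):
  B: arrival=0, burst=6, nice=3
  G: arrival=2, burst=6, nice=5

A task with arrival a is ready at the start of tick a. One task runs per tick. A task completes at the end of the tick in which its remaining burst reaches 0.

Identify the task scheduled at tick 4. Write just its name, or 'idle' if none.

t=0: vr[B=0] → run B
t=1: vr[B=512/263] → run B
t=2: vr[B=1024/263 G=1024/263] → run B
t=3: vr[B=1536/263 G=1024/263] → run G
t=4: vr[B=1536/263 G=612352/88105] → run B
t=5: vr[B=2048/263 G=612352/88105] → run G
t=6: vr[B=2048/263 G=881664/88105] → run B
t=7: vr[B=2560/263 G=881664/88105] → run B
t=8: vr[G=881664/88105] → run G
t=9: vr[G=1150976/88105] → run G
t=10: vr[G=1420288/88105] → run G
t=11: vr[G=337920/17621] → run G
t=12: (idle)
t=13: (idle)

running at tick 4 = B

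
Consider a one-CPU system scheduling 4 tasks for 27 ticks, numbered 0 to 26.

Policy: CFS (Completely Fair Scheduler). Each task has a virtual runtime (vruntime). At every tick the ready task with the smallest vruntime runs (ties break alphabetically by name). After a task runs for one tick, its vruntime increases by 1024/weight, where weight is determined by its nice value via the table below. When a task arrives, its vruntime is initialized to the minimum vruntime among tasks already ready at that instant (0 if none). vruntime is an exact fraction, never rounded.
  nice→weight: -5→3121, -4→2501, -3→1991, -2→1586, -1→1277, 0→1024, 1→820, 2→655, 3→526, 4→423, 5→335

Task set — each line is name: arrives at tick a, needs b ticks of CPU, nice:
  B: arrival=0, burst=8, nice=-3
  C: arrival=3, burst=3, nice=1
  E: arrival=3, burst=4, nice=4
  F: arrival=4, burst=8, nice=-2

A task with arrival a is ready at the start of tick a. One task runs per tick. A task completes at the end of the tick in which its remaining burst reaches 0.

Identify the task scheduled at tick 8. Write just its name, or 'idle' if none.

t=0: vr[B=0] → run B
t=1: vr[B=1024/1991] → run B
t=2: vr[B=2048/1991] → run B
t=3: vr[B=3072/1991 C=3072/1991 E=3072/1991] → run B
t=4: vr[B=4096/1991 C=3072/1991 E=3072/1991 F=3072/1991] → run C
t=5: vr[B=4096/1991 C=1139456/408155 E=3072/1991 F=3072/1991] → run E
t=6: vr[B=4096/1991 C=1139456/408155 E=3338240/842193 F=3072/1991] → run F
t=7: vr[B=4096/1991 C=1139456/408155 E=3338240/842193 F=3455488/1578863] → run B
t=8: vr[B=5120/1991 C=1139456/408155 E=3338240/842193 F=3455488/1578863] → run F
t=9: vr[B=5120/1991 C=1139456/408155 E=3338240/842193 F=4474880/1578863] → run B
t=10: vr[B=6144/1991 C=1139456/408155 E=3338240/842193 F=4474880/1578863] → run C
t=11: vr[B=6144/1991 C=1649152/408155 E=3338240/842193 F=4474880/1578863] → run F
t=12: vr[B=6144/1991 C=1649152/408155 E=3338240/842193 F=5494272/1578863] → run B
t=13: vr[B=7168/1991 C=1649152/408155 E=3338240/842193 F=5494272/1578863] → run F
t=14: vr[B=7168/1991 C=1649152/408155 E=3338240/842193 F=6513664/1578863] → run B
t=15: vr[C=1649152/408155 E=3338240/842193 F=6513664/1578863] → run E
t=16: vr[C=1649152/408155 E=5377024/842193 F=6513664/1578863] → run C
t=17: vr[E=5377024/842193 F=6513664/1578863] → run F
t=18: vr[E=5377024/842193 F=7533056/1578863] → run F
t=19: vr[E=5377024/842193 F=8552448/1578863] → run F
t=20: vr[E=5377024/842193 F=9571840/1578863] → run F
t=21: vr[E=5377024/842193] → run E
t=22: vr[E=2471936/280731] → run E
t=23: (idle)
t=24: (idle)
t=25: (idle)
t=26: (idle)

running at tick 8 = F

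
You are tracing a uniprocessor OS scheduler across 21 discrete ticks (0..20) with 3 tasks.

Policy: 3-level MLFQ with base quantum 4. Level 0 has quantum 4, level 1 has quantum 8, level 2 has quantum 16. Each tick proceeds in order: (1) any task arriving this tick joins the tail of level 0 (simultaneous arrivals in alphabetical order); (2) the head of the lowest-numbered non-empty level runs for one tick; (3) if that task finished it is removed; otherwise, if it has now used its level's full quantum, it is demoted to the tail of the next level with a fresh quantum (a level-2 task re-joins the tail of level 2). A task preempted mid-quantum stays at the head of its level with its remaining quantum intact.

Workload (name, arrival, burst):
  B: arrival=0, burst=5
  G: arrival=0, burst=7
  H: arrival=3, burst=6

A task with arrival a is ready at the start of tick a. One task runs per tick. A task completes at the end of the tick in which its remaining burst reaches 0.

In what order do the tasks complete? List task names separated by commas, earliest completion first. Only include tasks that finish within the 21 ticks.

completion order = B, G, H

t=0: L0/L1/L2 = BG/-/- → run B
t=1: L0/L1/L2 = BG/-/- → run B
t=2: L0/L1/L2 = BG/-/- → run B
t=3: L0/L1/L2 = BGH/-/- → run B
t=4: L0/L1/L2 = GH/B/- → run G
t=5: L0/L1/L2 = GH/B/- → run G
t=6: L0/L1/L2 = GH/B/- → run G
t=7: L0/L1/L2 = GH/B/- → run G
t=8: L0/L1/L2 = H/BG/- → run H
t=9: L0/L1/L2 = H/BG/- → run H
t=10: L0/L1/L2 = H/BG/- → run H
t=11: L0/L1/L2 = H/BG/- → run H
t=12: L0/L1/L2 = -/BGH/- → run B
t=13: L0/L1/L2 = -/GH/- → run G
t=14: L0/L1/L2 = -/GH/- → run G
t=15: L0/L1/L2 = -/GH/- → run G
t=16: L0/L1/L2 = -/H/- → run H
t=17: L0/L1/L2 = -/H/- → run H
t=18: (idle)
t=19: (idle)
t=20: (idle)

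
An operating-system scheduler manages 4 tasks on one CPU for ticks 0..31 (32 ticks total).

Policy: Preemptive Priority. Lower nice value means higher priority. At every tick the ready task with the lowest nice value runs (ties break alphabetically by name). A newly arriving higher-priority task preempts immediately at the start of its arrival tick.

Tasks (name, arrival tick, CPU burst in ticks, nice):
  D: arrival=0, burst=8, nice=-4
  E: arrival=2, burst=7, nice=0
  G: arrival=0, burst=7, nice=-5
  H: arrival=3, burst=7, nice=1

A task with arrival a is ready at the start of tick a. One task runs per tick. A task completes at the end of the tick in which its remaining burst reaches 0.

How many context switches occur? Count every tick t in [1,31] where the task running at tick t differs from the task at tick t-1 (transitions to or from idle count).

t=0: ready={D,G} → run G
t=1: ready={D,G} → run G
t=2: ready={D,E,G} → run G
t=3: ready={D,E,G,H} → run G
t=4: ready={D,E,G,H} → run G
t=5: ready={D,E,G,H} → run G
t=6: ready={D,E,G,H} → run G
t=7: ready={D,E,H} → run D
t=8: ready={D,E,H} → run D
t=9: ready={D,E,H} → run D
t=10: ready={D,E,H} → run D
t=11: ready={D,E,H} → run D
t=12: ready={D,E,H} → run D
t=13: ready={D,E,H} → run D
t=14: ready={D,E,H} → run D
t=15: ready={E,H} → run E
t=16: ready={E,H} → run E
t=17: ready={E,H} → run E
t=18: ready={E,H} → run E
t=19: ready={E,H} → run E
t=20: ready={E,H} → run E
t=21: ready={E,H} → run E
t=22: ready={H} → run H
t=23: ready={H} → run H
t=24: ready={H} → run H
t=25: ready={H} → run H
t=26: ready={H} → run H
t=27: ready={H} → run H
t=28: ready={H} → run H
t=29: (idle)
t=30: (idle)
t=31: (idle)

context switches = 4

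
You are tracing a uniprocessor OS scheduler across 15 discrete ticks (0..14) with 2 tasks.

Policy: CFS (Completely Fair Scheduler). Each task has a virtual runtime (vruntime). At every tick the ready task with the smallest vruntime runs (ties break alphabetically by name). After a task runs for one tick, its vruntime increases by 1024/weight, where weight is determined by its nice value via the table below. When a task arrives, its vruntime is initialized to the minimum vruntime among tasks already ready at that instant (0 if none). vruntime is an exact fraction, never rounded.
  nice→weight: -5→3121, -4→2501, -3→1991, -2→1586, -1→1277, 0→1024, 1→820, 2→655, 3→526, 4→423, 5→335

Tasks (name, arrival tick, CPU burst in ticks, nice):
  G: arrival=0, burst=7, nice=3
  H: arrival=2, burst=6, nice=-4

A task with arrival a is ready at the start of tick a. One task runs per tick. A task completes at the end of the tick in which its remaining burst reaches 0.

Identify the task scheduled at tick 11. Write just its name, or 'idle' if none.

t=0: vr[G=0] → run G
t=1: vr[G=512/263] → run G
t=2: vr[G=1024/263 H=1024/263] → run G
t=3: vr[G=1536/263 H=1024/263] → run H
t=4: vr[G=1536/263 H=2830336/657763] → run H
t=5: vr[G=1536/263 H=3099648/657763] → run H
t=6: vr[G=1536/263 H=3368960/657763] → run H
t=7: vr[G=1536/263 H=3638272/657763] → run H
t=8: vr[G=1536/263 H=3907584/657763] → run G
t=9: vr[G=2048/263 H=3907584/657763] → run H
t=10: vr[G=2048/263] → run G
t=11: vr[G=2560/263] → run G
t=12: vr[G=3072/263] → run G
t=13: (idle)
t=14: (idle)

running at tick 11 = G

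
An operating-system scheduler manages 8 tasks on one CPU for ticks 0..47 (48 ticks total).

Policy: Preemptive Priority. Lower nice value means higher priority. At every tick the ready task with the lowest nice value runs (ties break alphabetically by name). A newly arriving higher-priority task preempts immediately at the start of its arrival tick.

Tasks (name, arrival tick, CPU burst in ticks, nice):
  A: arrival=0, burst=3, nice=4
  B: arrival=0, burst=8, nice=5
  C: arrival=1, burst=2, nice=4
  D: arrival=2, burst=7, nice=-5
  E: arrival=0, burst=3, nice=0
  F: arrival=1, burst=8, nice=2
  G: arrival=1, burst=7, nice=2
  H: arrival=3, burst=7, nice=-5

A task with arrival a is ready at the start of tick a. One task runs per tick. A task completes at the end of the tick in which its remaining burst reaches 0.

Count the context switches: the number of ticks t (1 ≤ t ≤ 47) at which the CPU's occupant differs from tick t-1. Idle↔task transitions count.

context switches = 9

t=0: ready={A,B,E} → run E
t=1: ready={A,B,C,E,F,G} → run E
t=2: ready={A,B,C,D,E,F,G} → run D
t=3: ready={A,B,C,D,E,F,G,H} → run D
t=4: ready={A,B,C,D,E,F,G,H} → run D
t=5: ready={A,B,C,D,E,F,G,H} → run D
t=6: ready={A,B,C,D,E,F,G,H} → run D
t=7: ready={A,B,C,D,E,F,G,H} → run D
t=8: ready={A,B,C,D,E,F,G,H} → run D
t=9: ready={A,B,C,E,F,G,H} → run H
t=10: ready={A,B,C,E,F,G,H} → run H
t=11: ready={A,B,C,E,F,G,H} → run H
t=12: ready={A,B,C,E,F,G,H} → run H
t=13: ready={A,B,C,E,F,G,H} → run H
t=14: ready={A,B,C,E,F,G,H} → run H
t=15: ready={A,B,C,E,F,G,H} → run H
t=16: ready={A,B,C,E,F,G} → run E
t=17: ready={A,B,C,F,G} → run F
t=18: ready={A,B,C,F,G} → run F
t=19: ready={A,B,C,F,G} → run F
t=20: ready={A,B,C,F,G} → run F
t=21: ready={A,B,C,F,G} → run F
t=22: ready={A,B,C,F,G} → run F
t=23: ready={A,B,C,F,G} → run F
t=24: ready={A,B,C,F,G} → run F
t=25: ready={A,B,C,G} → run G
t=26: ready={A,B,C,G} → run G
t=27: ready={A,B,C,G} → run G
t=28: ready={A,B,C,G} → run G
t=29: ready={A,B,C,G} → run G
t=30: ready={A,B,C,G} → run G
t=31: ready={A,B,C,G} → run G
t=32: ready={A,B,C} → run A
t=33: ready={A,B,C} → run A
t=34: ready={A,B,C} → run A
t=35: ready={B,C} → run C
t=36: ready={B,C} → run C
t=37: ready={B} → run B
t=38: ready={B} → run B
t=39: ready={B} → run B
t=40: ready={B} → run B
t=41: ready={B} → run B
t=42: ready={B} → run B
t=43: ready={B} → run B
t=44: ready={B} → run B
t=45: (idle)
t=46: (idle)
t=47: (idle)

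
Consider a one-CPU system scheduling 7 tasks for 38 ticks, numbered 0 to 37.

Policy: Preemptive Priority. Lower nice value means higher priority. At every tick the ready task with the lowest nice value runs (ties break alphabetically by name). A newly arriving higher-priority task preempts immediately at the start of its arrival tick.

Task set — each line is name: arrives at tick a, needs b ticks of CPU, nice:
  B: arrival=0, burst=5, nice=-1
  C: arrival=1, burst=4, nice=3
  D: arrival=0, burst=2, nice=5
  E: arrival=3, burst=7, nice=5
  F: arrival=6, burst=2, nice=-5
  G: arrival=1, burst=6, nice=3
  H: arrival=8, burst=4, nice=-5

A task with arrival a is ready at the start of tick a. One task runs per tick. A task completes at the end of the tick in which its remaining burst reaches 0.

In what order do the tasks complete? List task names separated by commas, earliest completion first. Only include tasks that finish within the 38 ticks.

completion order = B, F, H, C, G, D, E

t=0: ready={B,D} → run B
t=1: ready={B,C,D,G} → run B
t=2: ready={B,C,D,G} → run B
t=3: ready={B,C,D,E,G} → run B
t=4: ready={B,C,D,E,G} → run B
t=5: ready={C,D,E,G} → run C
t=6: ready={C,D,E,F,G} → run F
t=7: ready={C,D,E,F,G} → run F
t=8: ready={C,D,E,G,H} → run H
t=9: ready={C,D,E,G,H} → run H
t=10: ready={C,D,E,G,H} → run H
t=11: ready={C,D,E,G,H} → run H
t=12: ready={C,D,E,G} → run C
t=13: ready={C,D,E,G} → run C
t=14: ready={C,D,E,G} → run C
t=15: ready={D,E,G} → run G
t=16: ready={D,E,G} → run G
t=17: ready={D,E,G} → run G
t=18: ready={D,E,G} → run G
t=19: ready={D,E,G} → run G
t=20: ready={D,E,G} → run G
t=21: ready={D,E} → run D
t=22: ready={D,E} → run D
t=23: ready={E} → run E
t=24: ready={E} → run E
t=25: ready={E} → run E
t=26: ready={E} → run E
t=27: ready={E} → run E
t=28: ready={E} → run E
t=29: ready={E} → run E
t=30: (idle)
t=31: (idle)
t=32: (idle)
t=33: (idle)
t=34: (idle)
t=35: (idle)
t=36: (idle)
t=37: (idle)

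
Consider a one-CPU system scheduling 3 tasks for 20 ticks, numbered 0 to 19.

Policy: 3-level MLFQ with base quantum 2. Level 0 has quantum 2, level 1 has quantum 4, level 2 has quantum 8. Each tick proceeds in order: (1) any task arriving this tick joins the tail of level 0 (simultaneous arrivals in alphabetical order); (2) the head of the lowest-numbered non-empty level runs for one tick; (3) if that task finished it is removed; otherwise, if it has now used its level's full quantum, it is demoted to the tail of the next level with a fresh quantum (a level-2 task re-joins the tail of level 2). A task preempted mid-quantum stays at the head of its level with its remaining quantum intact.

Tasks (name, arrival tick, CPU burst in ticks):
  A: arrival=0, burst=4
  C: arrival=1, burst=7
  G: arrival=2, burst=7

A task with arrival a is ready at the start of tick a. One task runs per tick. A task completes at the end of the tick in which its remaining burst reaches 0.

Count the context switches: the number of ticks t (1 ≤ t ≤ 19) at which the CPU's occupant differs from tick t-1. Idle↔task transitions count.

t=0: L0/L1/L2 = A/-/- → run A
t=1: L0/L1/L2 = AC/-/- → run A
t=2: L0/L1/L2 = CG/A/- → run C
t=3: L0/L1/L2 = CG/A/- → run C
t=4: L0/L1/L2 = G/AC/- → run G
t=5: L0/L1/L2 = G/AC/- → run G
t=6: L0/L1/L2 = -/ACG/- → run A
t=7: L0/L1/L2 = -/ACG/- → run A
t=8: L0/L1/L2 = -/CG/- → run C
t=9: L0/L1/L2 = -/CG/- → run C
t=10: L0/L1/L2 = -/CG/- → run C
t=11: L0/L1/L2 = -/CG/- → run C
t=12: L0/L1/L2 = -/G/C → run G
t=13: L0/L1/L2 = -/G/C → run G
t=14: L0/L1/L2 = -/G/C → run G
t=15: L0/L1/L2 = -/G/C → run G
t=16: L0/L1/L2 = -/-/CG → run C
t=17: L0/L1/L2 = -/-/G → run G
t=18: (idle)
t=19: (idle)

context switches = 8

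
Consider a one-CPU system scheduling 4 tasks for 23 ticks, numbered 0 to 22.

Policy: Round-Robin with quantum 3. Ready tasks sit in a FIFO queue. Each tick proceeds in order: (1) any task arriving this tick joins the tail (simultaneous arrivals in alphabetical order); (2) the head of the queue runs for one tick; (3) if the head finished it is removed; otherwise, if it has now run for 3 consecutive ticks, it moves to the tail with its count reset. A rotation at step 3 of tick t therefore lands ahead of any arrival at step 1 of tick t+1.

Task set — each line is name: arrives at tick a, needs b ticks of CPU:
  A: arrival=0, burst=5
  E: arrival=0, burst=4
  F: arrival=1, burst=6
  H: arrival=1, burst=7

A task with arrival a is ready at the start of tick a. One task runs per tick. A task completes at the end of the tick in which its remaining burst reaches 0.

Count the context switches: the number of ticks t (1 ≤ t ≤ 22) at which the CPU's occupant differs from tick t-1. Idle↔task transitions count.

t=0: queue=[A,E] q_used=0 → run A
t=1: queue=[A,E,F,H] q_used=1 → run A
t=2: queue=[A,E,F,H] q_used=2 → run A
t=3: queue=[E,F,H,A] q_used=0 → run E
t=4: queue=[E,F,H,A] q_used=1 → run E
t=5: queue=[E,F,H,A] q_used=2 → run E
t=6: queue=[F,H,A,E] q_used=0 → run F
t=7: queue=[F,H,A,E] q_used=1 → run F
t=8: queue=[F,H,A,E] q_used=2 → run F
t=9: queue=[H,A,E,F] q_used=0 → run H
t=10: queue=[H,A,E,F] q_used=1 → run H
t=11: queue=[H,A,E,F] q_used=2 → run H
t=12: queue=[A,E,F,H] q_used=0 → run A
t=13: queue=[A,E,F,H] q_used=1 → run A
t=14: queue=[E,F,H] q_used=0 → run E
t=15: queue=[F,H] q_used=0 → run F
t=16: queue=[F,H] q_used=1 → run F
t=17: queue=[F,H] q_used=2 → run F
t=18: queue=[H] q_used=0 → run H
t=19: queue=[H] q_used=1 → run H
t=20: queue=[H] q_used=2 → run H
t=21: queue=[H] q_used=0 → run H
t=22: (idle)

context switches = 8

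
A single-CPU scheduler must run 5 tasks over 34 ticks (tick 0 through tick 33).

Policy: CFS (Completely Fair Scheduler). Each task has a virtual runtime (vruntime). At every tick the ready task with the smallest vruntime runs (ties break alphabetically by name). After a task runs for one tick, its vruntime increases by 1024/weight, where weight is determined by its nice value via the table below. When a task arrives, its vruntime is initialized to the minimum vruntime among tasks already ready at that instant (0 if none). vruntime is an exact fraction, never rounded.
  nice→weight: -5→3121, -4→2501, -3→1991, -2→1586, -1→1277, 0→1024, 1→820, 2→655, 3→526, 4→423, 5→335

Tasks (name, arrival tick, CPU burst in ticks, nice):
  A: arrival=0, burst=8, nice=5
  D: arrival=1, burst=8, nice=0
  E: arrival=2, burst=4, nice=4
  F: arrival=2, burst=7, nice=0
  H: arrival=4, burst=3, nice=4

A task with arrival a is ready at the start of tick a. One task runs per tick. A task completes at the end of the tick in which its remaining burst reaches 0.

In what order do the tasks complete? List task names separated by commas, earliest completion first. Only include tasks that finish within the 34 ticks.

t=0: vr[A=0] → run A
t=1: vr[A=1024/335 D=1024/335] → run A
t=2: vr[A=2048/335 D=1024/335 E=1024/335 F=1024/335] → run D
t=3: vr[A=2048/335 D=1359/335 E=1024/335 F=1024/335] → run E
t=4: vr[A=2048/335 D=1359/335 E=776192/141705 F=1024/335 H=1024/335] → run F
t=5: vr[A=2048/335 D=1359/335 E=776192/141705 F=1359/335 H=1024/335] → run H
t=6: vr[A=2048/335 D=1359/335 E=776192/141705 F=1359/335 H=776192/141705] → run D
t=7: vr[A=2048/335 D=1694/335 E=776192/141705 F=1359/335 H=776192/141705] → run F
t=8: vr[A=2048/335 D=1694/335 E=776192/141705 F=1694/335 H=776192/141705] → run D
t=9: vr[A=2048/335 D=2029/335 E=776192/141705 F=1694/335 H=776192/141705] → run F
t=10: vr[A=2048/335 D=2029/335 E=776192/141705 F=2029/335 H=776192/141705] → run E
t=11: vr[A=2048/335 D=2029/335 E=1119232/141705 F=2029/335 H=776192/141705] → run H
t=12: vr[A=2048/335 D=2029/335 E=1119232/141705 F=2029/335 H=1119232/141705] → run D
t=13: vr[A=2048/335 D=2364/335 E=1119232/141705 F=2029/335 H=1119232/141705] → run F
t=14: vr[A=2048/335 D=2364/335 E=1119232/141705 F=2364/335 H=1119232/141705] → run A
t=15: vr[A=3072/335 D=2364/335 E=1119232/141705 F=2364/335 H=1119232/141705] → run D
t=16: vr[A=3072/335 D=2699/335 E=1119232/141705 F=2364/335 H=1119232/141705] → run F
t=17: vr[A=3072/335 D=2699/335 E=1119232/141705 F=2699/335 H=1119232/141705] → run E
t=18: vr[A=3072/335 D=2699/335 E=487424/47235 F=2699/335 H=1119232/141705] → run H
t=19: vr[A=3072/335 D=2699/335 E=487424/47235 F=2699/335] → run D
t=20: vr[A=3072/335 D=3034/335 E=487424/47235 F=2699/335] → run F
t=21: vr[A=3072/335 D=3034/335 E=487424/47235 F=3034/335] → run D
t=22: vr[A=3072/335 D=3369/335 E=487424/47235 F=3034/335] → run F
t=23: vr[A=3072/335 D=3369/335 E=487424/47235] → run A
t=24: vr[A=4096/335 D=3369/335 E=487424/47235] → run D
t=25: vr[A=4096/335 E=487424/47235] → run E
t=26: vr[A=4096/335] → run A
t=27: vr[A=1024/67] → run A
t=28: vr[A=6144/335] → run A
t=29: vr[A=7168/335] → run A
t=30: (idle)
t=31: (idle)
t=32: (idle)
t=33: (idle)

completion order = H, F, D, E, A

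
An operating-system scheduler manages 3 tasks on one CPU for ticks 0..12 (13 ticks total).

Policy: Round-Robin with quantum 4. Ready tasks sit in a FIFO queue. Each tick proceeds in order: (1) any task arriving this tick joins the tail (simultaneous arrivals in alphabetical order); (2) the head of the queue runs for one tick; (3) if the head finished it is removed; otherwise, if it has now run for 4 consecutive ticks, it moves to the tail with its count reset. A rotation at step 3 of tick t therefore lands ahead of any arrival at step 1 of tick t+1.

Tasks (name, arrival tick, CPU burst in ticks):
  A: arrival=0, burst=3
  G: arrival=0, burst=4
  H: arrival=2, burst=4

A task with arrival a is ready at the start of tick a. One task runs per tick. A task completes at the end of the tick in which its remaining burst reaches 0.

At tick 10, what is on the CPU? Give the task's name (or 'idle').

t=0: queue=[A,G] q_used=0 → run A
t=1: queue=[A,G] q_used=1 → run A
t=2: queue=[A,G,H] q_used=2 → run A
t=3: queue=[G,H] q_used=0 → run G
t=4: queue=[G,H] q_used=1 → run G
t=5: queue=[G,H] q_used=2 → run G
t=6: queue=[G,H] q_used=3 → run G
t=7: queue=[H] q_used=0 → run H
t=8: queue=[H] q_used=1 → run H
t=9: queue=[H] q_used=2 → run H
t=10: queue=[H] q_used=3 → run H
t=11: (idle)
t=12: (idle)

running at tick 10 = H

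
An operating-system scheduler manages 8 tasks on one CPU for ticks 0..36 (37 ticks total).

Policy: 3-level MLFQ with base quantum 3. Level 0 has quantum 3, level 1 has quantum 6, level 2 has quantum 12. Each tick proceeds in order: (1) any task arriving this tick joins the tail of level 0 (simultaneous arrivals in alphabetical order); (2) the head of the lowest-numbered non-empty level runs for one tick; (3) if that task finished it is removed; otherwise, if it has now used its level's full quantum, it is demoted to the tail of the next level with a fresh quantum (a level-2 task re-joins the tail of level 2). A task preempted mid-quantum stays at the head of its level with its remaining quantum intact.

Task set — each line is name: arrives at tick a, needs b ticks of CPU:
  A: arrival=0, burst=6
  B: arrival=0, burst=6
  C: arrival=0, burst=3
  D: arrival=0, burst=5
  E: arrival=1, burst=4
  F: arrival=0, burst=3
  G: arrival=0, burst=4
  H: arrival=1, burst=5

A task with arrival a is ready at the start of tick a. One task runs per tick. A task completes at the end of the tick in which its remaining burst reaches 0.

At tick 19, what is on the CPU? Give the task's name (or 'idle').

running at tick 19 = E

t=0: L0/L1/L2 = ABCDFG/-/- → run A
t=1: L0/L1/L2 = ABCDFGEH/-/- → run A
t=2: L0/L1/L2 = ABCDFGEH/-/- → run A
t=3: L0/L1/L2 = BCDFGEH/A/- → run B
t=4: L0/L1/L2 = BCDFGEH/A/- → run B
t=5: L0/L1/L2 = BCDFGEH/A/- → run B
t=6: L0/L1/L2 = CDFGEH/AB/- → run C
t=7: L0/L1/L2 = CDFGEH/AB/- → run C
t=8: L0/L1/L2 = CDFGEH/AB/- → run C
t=9: L0/L1/L2 = DFGEH/AB/- → run D
t=10: L0/L1/L2 = DFGEH/AB/- → run D
t=11: L0/L1/L2 = DFGEH/AB/- → run D
t=12: L0/L1/L2 = FGEH/ABD/- → run F
t=13: L0/L1/L2 = FGEH/ABD/- → run F
t=14: L0/L1/L2 = FGEH/ABD/- → run F
t=15: L0/L1/L2 = GEH/ABD/- → run G
t=16: L0/L1/L2 = GEH/ABD/- → run G
t=17: L0/L1/L2 = GEH/ABD/- → run G
t=18: L0/L1/L2 = EH/ABDG/- → run E
t=19: L0/L1/L2 = EH/ABDG/- → run E
t=20: L0/L1/L2 = EH/ABDG/- → run E
t=21: L0/L1/L2 = H/ABDGE/- → run H
t=22: L0/L1/L2 = H/ABDGE/- → run H
t=23: L0/L1/L2 = H/ABDGE/- → run H
t=24: L0/L1/L2 = -/ABDGEH/- → run A
t=25: L0/L1/L2 = -/ABDGEH/- → run A
t=26: L0/L1/L2 = -/ABDGEH/- → run A
t=27: L0/L1/L2 = -/BDGEH/- → run B
t=28: L0/L1/L2 = -/BDGEH/- → run B
t=29: L0/L1/L2 = -/BDGEH/- → run B
t=30: L0/L1/L2 = -/DGEH/- → run D
t=31: L0/L1/L2 = -/DGEH/- → run D
t=32: L0/L1/L2 = -/GEH/- → run G
t=33: L0/L1/L2 = -/EH/- → run E
t=34: L0/L1/L2 = -/H/- → run H
t=35: L0/L1/L2 = -/H/- → run H
t=36: (idle)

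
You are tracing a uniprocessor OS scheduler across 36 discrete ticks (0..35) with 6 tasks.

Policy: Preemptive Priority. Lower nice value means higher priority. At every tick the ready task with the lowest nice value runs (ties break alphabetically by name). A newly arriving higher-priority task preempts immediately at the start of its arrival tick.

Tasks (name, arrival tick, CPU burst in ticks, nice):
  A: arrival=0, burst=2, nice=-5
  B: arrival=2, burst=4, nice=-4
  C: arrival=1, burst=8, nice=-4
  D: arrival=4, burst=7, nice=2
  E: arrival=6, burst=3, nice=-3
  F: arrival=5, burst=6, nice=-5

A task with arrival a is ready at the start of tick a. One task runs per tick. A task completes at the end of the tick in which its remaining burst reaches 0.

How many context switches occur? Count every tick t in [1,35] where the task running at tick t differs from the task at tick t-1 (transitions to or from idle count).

t=0: ready={A} → run A
t=1: ready={A,C} → run A
t=2: ready={B,C} → run B
t=3: ready={B,C} → run B
t=4: ready={B,C,D} → run B
t=5: ready={B,C,D,F} → run F
t=6: ready={B,C,D,E,F} → run F
t=7: ready={B,C,D,E,F} → run F
t=8: ready={B,C,D,E,F} → run F
t=9: ready={B,C,D,E,F} → run F
t=10: ready={B,C,D,E,F} → run F
t=11: ready={B,C,D,E} → run B
t=12: ready={C,D,E} → run C
t=13: ready={C,D,E} → run C
t=14: ready={C,D,E} → run C
t=15: ready={C,D,E} → run C
t=16: ready={C,D,E} → run C
t=17: ready={C,D,E} → run C
t=18: ready={C,D,E} → run C
t=19: ready={C,D,E} → run C
t=20: ready={D,E} → run E
t=21: ready={D,E} → run E
t=22: ready={D,E} → run E
t=23: ready={D} → run D
t=24: ready={D} → run D
t=25: ready={D} → run D
t=26: ready={D} → run D
t=27: ready={D} → run D
t=28: ready={D} → run D
t=29: ready={D} → run D
t=30: (idle)
t=31: (idle)
t=32: (idle)
t=33: (idle)
t=34: (idle)
t=35: (idle)

context switches = 7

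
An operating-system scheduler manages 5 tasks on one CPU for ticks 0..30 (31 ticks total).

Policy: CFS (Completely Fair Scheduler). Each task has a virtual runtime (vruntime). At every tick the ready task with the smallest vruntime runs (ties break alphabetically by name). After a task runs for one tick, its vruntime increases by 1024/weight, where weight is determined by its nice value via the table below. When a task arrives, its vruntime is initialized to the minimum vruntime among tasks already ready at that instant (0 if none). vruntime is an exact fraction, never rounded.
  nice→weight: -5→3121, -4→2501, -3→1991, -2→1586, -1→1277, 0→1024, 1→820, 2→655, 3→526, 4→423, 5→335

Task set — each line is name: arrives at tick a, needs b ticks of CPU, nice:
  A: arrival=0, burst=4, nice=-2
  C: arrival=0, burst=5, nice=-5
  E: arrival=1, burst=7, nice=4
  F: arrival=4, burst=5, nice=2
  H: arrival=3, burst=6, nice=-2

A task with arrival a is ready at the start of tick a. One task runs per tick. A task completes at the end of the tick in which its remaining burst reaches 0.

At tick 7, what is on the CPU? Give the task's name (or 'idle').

t=0: vr[A=0 C=0] → run A
t=1: vr[A=512/793 C=0 E=0] → run C
t=2: vr[A=512/793 C=1024/3121 E=0] → run E
t=3: vr[A=512/793 C=1024/3121 E=1024/423 H=1024/3121] → run C
t=4: vr[A=512/793 C=2048/3121 E=1024/423 F=1024/3121 H=1024/3121] → run F
t=5: vr[A=512/793 C=2048/3121 E=1024/423 F=3866624/2044255 H=1024/3121] → run H
t=6: vr[A=512/793 C=2048/3121 E=1024/423 F=3866624/2044255 H=2409984/2474953] → run A
t=7: vr[A=1024/793 C=2048/3121 E=1024/423 F=3866624/2044255 H=2409984/2474953] → run C
t=8: vr[A=1024/793 C=3072/3121 E=1024/423 F=3866624/2044255 H=2409984/2474953] → run H
t=9: vr[A=1024/793 C=3072/3121 E=1024/423 F=3866624/2044255 H=4007936/2474953] → run C
t=10: vr[A=1024/793 C=4096/3121 E=1024/423 F=3866624/2044255 H=4007936/2474953] → run A
t=11: vr[A=1536/793 C=4096/3121 E=1024/423 F=3866624/2044255 H=4007936/2474953] → run C
t=12: vr[A=1536/793 E=1024/423 F=3866624/2044255 H=4007936/2474953] → run H
t=13: vr[A=1536/793 E=1024/423 F=3866624/2044255 H=5605888/2474953] → run F
t=14: vr[A=1536/793 E=1024/423 F=7062528/2044255 H=5605888/2474953] → run A
t=15: vr[E=1024/423 F=7062528/2044255 H=5605888/2474953] → run H
t=16: vr[E=1024/423 F=7062528/2044255 H=7203840/2474953] → run E
t=17: vr[E=2048/423 F=7062528/2044255 H=7203840/2474953] → run H
t=18: vr[E=2048/423 F=7062528/2044255 H=8801792/2474953] → run F
t=19: vr[E=2048/423 F=10258432/2044255 H=8801792/2474953] → run H
t=20: vr[E=2048/423 F=10258432/2044255] → run E
t=21: vr[E=1024/141 F=10258432/2044255] → run F
t=22: vr[E=1024/141 F=13454336/2044255] → run F
t=23: vr[E=1024/141] → run E
t=24: vr[E=4096/423] → run E
t=25: vr[E=5120/423] → run E
t=26: vr[E=2048/141] → run E
t=27: (idle)
t=28: (idle)
t=29: (idle)
t=30: (idle)

running at tick 7 = C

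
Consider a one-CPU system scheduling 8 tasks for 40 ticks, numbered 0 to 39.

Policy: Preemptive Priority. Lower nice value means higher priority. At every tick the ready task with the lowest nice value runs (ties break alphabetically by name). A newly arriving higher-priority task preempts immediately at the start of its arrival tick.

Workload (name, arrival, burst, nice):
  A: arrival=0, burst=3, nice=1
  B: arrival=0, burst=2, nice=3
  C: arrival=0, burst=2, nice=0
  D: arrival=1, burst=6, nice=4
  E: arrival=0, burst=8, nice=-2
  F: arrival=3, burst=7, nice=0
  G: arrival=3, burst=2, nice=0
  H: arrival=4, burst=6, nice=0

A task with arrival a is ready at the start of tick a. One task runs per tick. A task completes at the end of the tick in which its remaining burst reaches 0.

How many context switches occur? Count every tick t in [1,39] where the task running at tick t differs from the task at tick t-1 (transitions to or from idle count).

t=0: ready={A,B,C,E} → run E
t=1: ready={A,B,C,D,E} → run E
t=2: ready={A,B,C,D,E} → run E
t=3: ready={A,B,C,D,E,F,G} → run E
t=4: ready={A,B,C,D,E,F,G,H} → run E
t=5: ready={A,B,C,D,E,F,G,H} → run E
t=6: ready={A,B,C,D,E,F,G,H} → run E
t=7: ready={A,B,C,D,E,F,G,H} → run E
t=8: ready={A,B,C,D,F,G,H} → run C
t=9: ready={A,B,C,D,F,G,H} → run C
t=10: ready={A,B,D,F,G,H} → run F
t=11: ready={A,B,D,F,G,H} → run F
t=12: ready={A,B,D,F,G,H} → run F
t=13: ready={A,B,D,F,G,H} → run F
t=14: ready={A,B,D,F,G,H} → run F
t=15: ready={A,B,D,F,G,H} → run F
t=16: ready={A,B,D,F,G,H} → run F
t=17: ready={A,B,D,G,H} → run G
t=18: ready={A,B,D,G,H} → run G
t=19: ready={A,B,D,H} → run H
t=20: ready={A,B,D,H} → run H
t=21: ready={A,B,D,H} → run H
t=22: ready={A,B,D,H} → run H
t=23: ready={A,B,D,H} → run H
t=24: ready={A,B,D,H} → run H
t=25: ready={A,B,D} → run A
t=26: ready={A,B,D} → run A
t=27: ready={A,B,D} → run A
t=28: ready={B,D} → run B
t=29: ready={B,D} → run B
t=30: ready={D} → run D
t=31: ready={D} → run D
t=32: ready={D} → run D
t=33: ready={D} → run D
t=34: ready={D} → run D
t=35: ready={D} → run D
t=36: (idle)
t=37: (idle)
t=38: (idle)
t=39: (idle)

context switches = 8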